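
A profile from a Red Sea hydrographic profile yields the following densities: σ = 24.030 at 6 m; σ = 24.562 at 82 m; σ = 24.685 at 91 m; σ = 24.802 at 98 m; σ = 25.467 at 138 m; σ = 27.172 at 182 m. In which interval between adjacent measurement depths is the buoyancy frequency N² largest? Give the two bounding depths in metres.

Compute the density gradient over each adjacent pair:
  6–82 m: Δρ/Δz = 0.532/76 = 7.0 × 10⁻³ kg m⁻⁴
  82–91 m: Δρ/Δz = 0.123/9 = 0.014 kg m⁻⁴
  91–98 m: Δρ/Δz = 0.117/7 = 0.017 kg m⁻⁴
  98–138 m: Δρ/Δz = 0.665/40 = 0.017 kg m⁻⁴
  138–182 m: Δρ/Δz = 1.705/44 = 0.039 kg m⁻⁴
The largest gradient is in the 138–182 m interval — the pycnocline.

138–182 m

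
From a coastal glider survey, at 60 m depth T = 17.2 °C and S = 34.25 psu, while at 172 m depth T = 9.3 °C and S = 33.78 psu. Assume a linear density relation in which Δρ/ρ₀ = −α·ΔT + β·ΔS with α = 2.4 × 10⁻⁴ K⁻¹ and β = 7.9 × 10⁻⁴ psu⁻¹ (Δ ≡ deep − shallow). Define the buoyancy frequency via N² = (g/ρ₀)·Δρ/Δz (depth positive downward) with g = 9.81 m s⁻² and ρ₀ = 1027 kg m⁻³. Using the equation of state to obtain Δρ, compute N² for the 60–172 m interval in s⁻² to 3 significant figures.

1.34 × 10⁻⁴ s⁻²

ΔT = -7.9 K, ΔS = -0.47 psu (deep − shallow).
Δρ/ρ₀ = −αΔT + βΔS = 1.896 × 10⁻³ − 3.713 × 10⁻⁴ = 1.5247 × 10⁻³, so Δρ ≈ 1.566 kg m⁻³.
N² = (g/ρ₀)·Δρ/Δz = g·(Δρ/ρ₀)/Δz = 9.81 × 1.5247 × 10⁻³ / 112 = 1.3355 × 10⁻⁴ s⁻² ≈ 1.34 × 10⁻⁴ s⁻².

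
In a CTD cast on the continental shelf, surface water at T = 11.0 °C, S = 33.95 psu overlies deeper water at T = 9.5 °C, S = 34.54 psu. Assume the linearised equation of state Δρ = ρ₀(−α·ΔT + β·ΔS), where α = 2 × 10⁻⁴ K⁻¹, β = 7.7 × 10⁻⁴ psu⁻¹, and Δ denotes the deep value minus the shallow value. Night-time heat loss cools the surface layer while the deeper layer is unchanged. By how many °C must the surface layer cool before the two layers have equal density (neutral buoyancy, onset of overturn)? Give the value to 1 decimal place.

Neutral buoyancy requires Δρ = 0, i.e. −α(T_deep − T_surf′) + β(S_deep − S_surf) = 0.
T_surf′ = T_deep − (β/α)·ΔS = 9.5 − (7.7 × 10⁻⁴/2 × 10⁻⁴)·(+0.59) = 7.229 °C.
Cooling required: 11.0 − (7.229) = 3.771 °C.

3.8 °C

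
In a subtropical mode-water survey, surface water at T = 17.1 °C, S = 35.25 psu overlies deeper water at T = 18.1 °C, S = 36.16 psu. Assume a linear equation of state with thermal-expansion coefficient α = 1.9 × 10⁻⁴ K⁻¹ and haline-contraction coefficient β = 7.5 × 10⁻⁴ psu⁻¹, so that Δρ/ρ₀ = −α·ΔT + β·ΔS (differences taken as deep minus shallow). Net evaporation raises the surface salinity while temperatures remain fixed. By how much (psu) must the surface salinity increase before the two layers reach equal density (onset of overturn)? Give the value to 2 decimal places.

Neutral buoyancy requires −α(T_deep − T_surf) + β(S_deep − S_surf′) = 0.
S_surf′ = S_deep − (α/β)·ΔT = 36.16 − (1.9 × 10⁻⁴/7.5 × 10⁻⁴)·(+1.0) = 35.9067 psu.
Increase required: 35.9067 − 35.25 = 0.6567 psu.

0.66 psu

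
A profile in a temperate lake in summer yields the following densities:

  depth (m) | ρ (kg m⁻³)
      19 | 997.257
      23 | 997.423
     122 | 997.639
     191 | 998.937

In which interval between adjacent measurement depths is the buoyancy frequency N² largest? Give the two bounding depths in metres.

19–23 m

Compute the density gradient over each adjacent pair:
  19–23 m: Δρ/Δz = 0.166/4 = 0.042 kg m⁻⁴
  23–122 m: Δρ/Δz = 0.216/99 = 2.2 × 10⁻³ kg m⁻⁴
  122–191 m: Δρ/Δz = 1.298/69 = 0.019 kg m⁻⁴
The largest gradient is in the 19–23 m interval — the pycnocline.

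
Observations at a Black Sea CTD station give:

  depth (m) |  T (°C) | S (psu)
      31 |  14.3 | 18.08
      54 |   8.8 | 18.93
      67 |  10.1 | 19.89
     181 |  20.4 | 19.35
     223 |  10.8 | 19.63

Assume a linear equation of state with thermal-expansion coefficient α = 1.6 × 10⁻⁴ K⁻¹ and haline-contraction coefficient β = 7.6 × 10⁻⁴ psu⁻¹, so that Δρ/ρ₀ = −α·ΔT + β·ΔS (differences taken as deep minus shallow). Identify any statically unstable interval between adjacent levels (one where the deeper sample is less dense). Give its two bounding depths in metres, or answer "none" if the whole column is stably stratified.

Evaluate Δρ/ρ₀ = −αΔT + βΔS across each adjacent pair:
  31–54 m: −αΔT+βΔS = −(1.6 × 10⁻⁴)(-5.5)+(7.6 × 10⁻⁴)(+0.85) = 1.5 × 10⁻³ → stable
  54–67 m: −αΔT+βΔS = −(1.6 × 10⁻⁴)(+1.3)+(7.6 × 10⁻⁴)(+0.96) = 5.2 × 10⁻⁴ → stable
  67–181 m: −αΔT+βΔS = −(1.6 × 10⁻⁴)(+10.3)+(7.6 × 10⁻⁴)(-0.54) = -2.1 × 10⁻³ → UNSTABLE
  181–223 m: −αΔT+βΔS = −(1.6 × 10⁻⁴)(-9.6)+(7.6 × 10⁻⁴)(+0.28) = 1.7 × 10⁻³ → stable
The 67–181 m interval has Δρ < 0: lighter water underlies denser water.

67–181 m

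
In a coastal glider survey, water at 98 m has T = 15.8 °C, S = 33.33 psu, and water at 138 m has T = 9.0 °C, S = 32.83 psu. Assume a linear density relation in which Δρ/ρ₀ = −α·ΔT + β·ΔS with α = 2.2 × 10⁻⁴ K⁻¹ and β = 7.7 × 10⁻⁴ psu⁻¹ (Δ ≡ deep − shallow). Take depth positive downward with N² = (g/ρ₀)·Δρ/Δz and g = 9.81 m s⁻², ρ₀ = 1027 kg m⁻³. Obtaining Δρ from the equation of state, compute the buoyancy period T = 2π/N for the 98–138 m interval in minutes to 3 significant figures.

ΔT = -6.8 K, ΔS = -0.50 psu (deep − shallow).
Δρ/ρ₀ = −αΔT + βΔS = 1.496 × 10⁻³ − 3.85 × 10⁻⁴ = 1.111 × 10⁻³, so Δρ ≈ 1.141 kg m⁻³.
N² = (g/ρ₀)·Δρ/Δz = g·(Δρ/ρ₀)/Δz = 9.81 × 1.111 × 10⁻³ / 40 = 2.7247 × 10⁻⁴ s⁻².
N = √(2.7247 × 10⁻⁴) = 0.016507 rad s⁻¹ → T = 2π/N = 380.64 s = 6.3440 min ≈ 6.34 min.

6.34 min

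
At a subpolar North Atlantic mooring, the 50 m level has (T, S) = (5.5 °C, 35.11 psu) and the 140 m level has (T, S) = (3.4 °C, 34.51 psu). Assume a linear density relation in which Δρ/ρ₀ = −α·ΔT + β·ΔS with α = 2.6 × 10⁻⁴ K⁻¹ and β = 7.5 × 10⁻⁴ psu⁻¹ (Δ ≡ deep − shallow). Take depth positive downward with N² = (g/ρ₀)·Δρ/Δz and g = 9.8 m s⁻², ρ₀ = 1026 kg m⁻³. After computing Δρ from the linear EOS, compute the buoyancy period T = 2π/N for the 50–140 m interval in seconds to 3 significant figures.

1.94 × 10³ s

ΔT = -2.1 K, ΔS = -0.60 psu (deep − shallow).
Δρ/ρ₀ = −αΔT + βΔS = 5.46 × 10⁻⁴ − 4.50 × 10⁻⁴ = 9.60 × 10⁻⁵, so Δρ ≈ 0.09850 kg m⁻³.
N² = (g/ρ₀)·Δρ/Δz = g·(Δρ/ρ₀)/Δz = 9.8 × 9.60 × 10⁻⁵ / 90 = 1.0453 × 10⁻⁵ s⁻².
N = √(1.0453 × 10⁻⁵) = 3.2331 × 10⁻³ rad s⁻¹ → T = 2π/N = 1.9434 × 10³ s ≈ 1.94 × 10³ s.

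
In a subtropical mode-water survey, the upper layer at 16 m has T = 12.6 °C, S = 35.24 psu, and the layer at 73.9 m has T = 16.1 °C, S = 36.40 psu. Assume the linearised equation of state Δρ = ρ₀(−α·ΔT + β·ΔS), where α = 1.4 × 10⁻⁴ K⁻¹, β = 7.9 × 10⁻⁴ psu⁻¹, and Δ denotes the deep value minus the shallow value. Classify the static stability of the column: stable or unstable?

stable

ΔT = 16.1 − 12.6 = +3.5 K and ΔS = 36.40 − 35.24 = +1.16 psu (deep − shallow).
−αΔT = -4.90 × 10⁻⁴; βΔS = 9.164 × 10⁻⁴; sum Δρ/ρ₀ = 4.264 × 10⁻⁴.
Δρ/ρ₀ > 0, so Δρ > 0: deeper water is denser → statically stable.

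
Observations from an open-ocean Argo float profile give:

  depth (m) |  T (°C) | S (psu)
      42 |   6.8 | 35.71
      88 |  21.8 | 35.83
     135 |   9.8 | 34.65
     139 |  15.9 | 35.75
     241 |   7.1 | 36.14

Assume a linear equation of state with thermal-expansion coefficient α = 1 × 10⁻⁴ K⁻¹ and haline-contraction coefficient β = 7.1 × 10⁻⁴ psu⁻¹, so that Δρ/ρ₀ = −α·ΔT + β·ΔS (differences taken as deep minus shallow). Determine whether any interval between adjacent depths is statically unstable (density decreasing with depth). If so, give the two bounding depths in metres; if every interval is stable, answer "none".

Evaluate Δρ/ρ₀ = −αΔT + βΔS across each adjacent pair:
  42–88 m: −αΔT+βΔS = −(1 × 10⁻⁴)(+15.0)+(7.1 × 10⁻⁴)(+0.12) = -1.4 × 10⁻³ → UNSTABLE
  88–135 m: −αΔT+βΔS = −(1 × 10⁻⁴)(-12.0)+(7.1 × 10⁻⁴)(-1.18) = 3.6 × 10⁻⁴ → stable
  135–139 m: −αΔT+βΔS = −(1 × 10⁻⁴)(+6.1)+(7.1 × 10⁻⁴)(+1.10) = 1.7 × 10⁻⁴ → stable
  139–241 m: −αΔT+βΔS = −(1 × 10⁻⁴)(-8.8)+(7.1 × 10⁻⁴)(+0.39) = 1.2 × 10⁻³ → stable
The 42–88 m interval has Δρ < 0: lighter water underlies denser water.

42–88 m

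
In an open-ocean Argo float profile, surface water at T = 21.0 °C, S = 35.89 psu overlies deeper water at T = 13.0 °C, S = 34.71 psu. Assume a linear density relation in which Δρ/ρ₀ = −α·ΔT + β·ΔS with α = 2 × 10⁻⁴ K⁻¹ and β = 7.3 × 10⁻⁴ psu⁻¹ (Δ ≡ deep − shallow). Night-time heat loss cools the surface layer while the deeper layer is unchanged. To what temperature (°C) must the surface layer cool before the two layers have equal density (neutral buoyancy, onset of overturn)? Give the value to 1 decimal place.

Neutral buoyancy requires Δρ = 0, i.e. −α(T_deep − T_surf′) + β(S_deep − S_surf) = 0.
T_surf′ = T_deep − (β/α)·ΔS = 13.0 − (7.3 × 10⁻⁴/2 × 10⁻⁴)·(-1.18) = 17.307 °C.
Cooling required: 21.0 − (17.307) = 3.693 °C.

17.3 °C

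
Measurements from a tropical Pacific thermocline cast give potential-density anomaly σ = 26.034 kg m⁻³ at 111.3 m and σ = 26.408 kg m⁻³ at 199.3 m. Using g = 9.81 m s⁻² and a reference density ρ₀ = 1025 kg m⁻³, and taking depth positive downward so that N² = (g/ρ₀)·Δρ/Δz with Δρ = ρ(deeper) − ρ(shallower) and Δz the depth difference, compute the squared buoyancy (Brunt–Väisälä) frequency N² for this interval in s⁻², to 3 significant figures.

4.07 × 10⁻⁵ s⁻²

Δρ = 1026.408 − 1026.034 = 0.374 kg m⁻³ over Δz = 199.3 − 111.3 = 88 m.
N² = (9.81/1025) × (0.374/88) = 4.0676 × 10⁻⁵ s⁻² ≈ 4.07 × 10⁻⁵ s⁻².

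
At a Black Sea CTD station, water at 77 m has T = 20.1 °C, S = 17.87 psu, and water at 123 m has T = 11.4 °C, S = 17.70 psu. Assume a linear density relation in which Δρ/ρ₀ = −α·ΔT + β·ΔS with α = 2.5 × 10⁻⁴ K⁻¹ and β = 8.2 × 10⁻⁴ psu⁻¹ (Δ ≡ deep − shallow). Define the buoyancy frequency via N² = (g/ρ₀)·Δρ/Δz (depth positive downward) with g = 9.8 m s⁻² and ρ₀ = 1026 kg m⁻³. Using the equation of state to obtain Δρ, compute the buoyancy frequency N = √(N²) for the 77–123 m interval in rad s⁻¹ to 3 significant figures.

ΔT = -8.7 K, ΔS = -0.17 psu (deep − shallow).
Δρ/ρ₀ = −αΔT + βΔS = 2.175 × 10⁻³ − 1.394 × 10⁻⁴ = 2.0356 × 10⁻³, so Δρ ≈ 2.089 kg m⁻³.
N² = (g/ρ₀)·Δρ/Δz = g·(Δρ/ρ₀)/Δz = 9.8 × 2.0356 × 10⁻³ / 46 = 4.3367 × 10⁻⁴ s⁻².
N = √(4.3367 × 10⁻⁴) = 0.020825 rad s⁻¹ ≈ 0.0208 rad s⁻¹.

0.0208 rad s⁻¹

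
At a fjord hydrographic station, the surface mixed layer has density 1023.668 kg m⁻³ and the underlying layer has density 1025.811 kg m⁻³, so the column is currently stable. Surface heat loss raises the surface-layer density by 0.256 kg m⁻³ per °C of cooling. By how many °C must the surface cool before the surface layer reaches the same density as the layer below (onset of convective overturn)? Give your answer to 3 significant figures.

8.37 °C

Density deficit of the surface layer: 1025.811 − 1023.668 = 2.143 kg m⁻³.
Required change = 2.143 / 0.256 = 8.37 °C.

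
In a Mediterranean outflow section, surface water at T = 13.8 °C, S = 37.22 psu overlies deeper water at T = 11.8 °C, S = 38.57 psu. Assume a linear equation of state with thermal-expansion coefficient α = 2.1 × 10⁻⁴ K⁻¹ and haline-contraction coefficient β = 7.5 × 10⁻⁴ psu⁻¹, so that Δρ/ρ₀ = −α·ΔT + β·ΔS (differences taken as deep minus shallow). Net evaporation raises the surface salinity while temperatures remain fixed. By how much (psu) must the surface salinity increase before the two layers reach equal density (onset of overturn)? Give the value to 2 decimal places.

Neutral buoyancy requires −α(T_deep − T_surf) + β(S_deep − S_surf′) = 0.
S_surf′ = S_deep − (α/β)·ΔT = 38.57 − (2.1 × 10⁻⁴/7.5 × 10⁻⁴)·(-2.0) = 39.1300 psu.
Increase required: 39.1300 − 37.22 = 1.9100 psu.

1.91 psu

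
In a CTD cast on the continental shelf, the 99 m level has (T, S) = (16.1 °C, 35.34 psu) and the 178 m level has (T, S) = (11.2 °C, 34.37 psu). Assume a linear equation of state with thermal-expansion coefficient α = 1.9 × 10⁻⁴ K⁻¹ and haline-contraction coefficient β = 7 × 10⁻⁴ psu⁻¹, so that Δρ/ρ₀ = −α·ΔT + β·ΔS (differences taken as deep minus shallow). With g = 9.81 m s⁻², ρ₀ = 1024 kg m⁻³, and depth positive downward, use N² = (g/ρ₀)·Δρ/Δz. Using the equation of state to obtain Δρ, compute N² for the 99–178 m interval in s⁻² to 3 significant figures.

ΔT = -4.9 K, ΔS = -0.97 psu (deep − shallow).
Δρ/ρ₀ = −αΔT + βΔS = 9.31 × 10⁻⁴ − 6.79 × 10⁻⁴ = 2.52 × 10⁻⁴, so Δρ ≈ 0.2580 kg m⁻³.
N² = (g/ρ₀)·Δρ/Δz = g·(Δρ/ρ₀)/Δz = 9.81 × 2.52 × 10⁻⁴ / 79 = 3.1293 × 10⁻⁵ s⁻² ≈ 3.13 × 10⁻⁵ s⁻².

3.13 × 10⁻⁵ s⁻²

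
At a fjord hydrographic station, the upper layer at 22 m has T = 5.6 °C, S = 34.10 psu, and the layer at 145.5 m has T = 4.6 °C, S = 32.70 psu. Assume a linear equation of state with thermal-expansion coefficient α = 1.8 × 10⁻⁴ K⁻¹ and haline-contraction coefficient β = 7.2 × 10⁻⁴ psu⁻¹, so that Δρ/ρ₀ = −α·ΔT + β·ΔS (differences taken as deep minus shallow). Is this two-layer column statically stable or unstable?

unstable

ΔT = 4.6 − 5.6 = -1.0 K and ΔS = 32.70 − 34.10 = -1.40 psu (deep − shallow).
−αΔT = 1.80 × 10⁻⁴; βΔS = -1.008 × 10⁻³; sum Δρ/ρ₀ = -8.28 × 10⁻⁴.
Δρ/ρ₀ < 0, so Δρ < 0: deeper water is lighter → statically unstable; the column would overturn.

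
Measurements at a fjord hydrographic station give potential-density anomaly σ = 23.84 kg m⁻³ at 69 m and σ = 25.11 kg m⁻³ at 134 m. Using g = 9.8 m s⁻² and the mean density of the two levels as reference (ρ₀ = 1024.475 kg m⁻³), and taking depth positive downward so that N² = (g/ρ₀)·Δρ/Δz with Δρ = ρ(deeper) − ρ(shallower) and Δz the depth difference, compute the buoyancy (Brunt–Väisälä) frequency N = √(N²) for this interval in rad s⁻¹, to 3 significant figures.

0.0137 rad s⁻¹

Δρ = 1025.11 − 1023.84 = 1.27 kg m⁻³ over Δz = 134 − 69 = 65 m.
N² = (9.8/1024.475) × (1.27/65) = 1.8690 × 10⁻⁴ s⁻².
N = √(1.8690 × 10⁻⁴) = 0.013671 rad s⁻¹ ≈ 0.0137 rad s⁻¹.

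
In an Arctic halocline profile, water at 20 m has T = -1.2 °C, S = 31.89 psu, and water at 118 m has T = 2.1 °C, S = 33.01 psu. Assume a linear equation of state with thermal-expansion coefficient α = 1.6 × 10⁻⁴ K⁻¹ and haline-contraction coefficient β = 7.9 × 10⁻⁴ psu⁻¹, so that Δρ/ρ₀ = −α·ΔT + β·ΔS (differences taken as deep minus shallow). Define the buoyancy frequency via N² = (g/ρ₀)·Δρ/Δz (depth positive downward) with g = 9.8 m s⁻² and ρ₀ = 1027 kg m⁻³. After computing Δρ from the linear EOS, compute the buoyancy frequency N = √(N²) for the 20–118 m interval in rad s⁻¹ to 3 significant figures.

5.97 × 10⁻³ rad s⁻¹

ΔT = +3.3 K, ΔS = +1.12 psu (deep − shallow).
Δρ/ρ₀ = −αΔT + βΔS = -5.28 × 10⁻⁴ + 8.848 × 10⁻⁴ = 3.568 × 10⁻⁴, so Δρ ≈ 0.3664 kg m⁻³.
N² = (g/ρ₀)·Δρ/Δz = g·(Δρ/ρ₀)/Δz = 9.8 × 3.568 × 10⁻⁴ / 98 = 3.5680 × 10⁻⁵ s⁻².
N = √(3.5680 × 10⁻⁵) = 5.9733 × 10⁻³ rad s⁻¹ ≈ 5.97 × 10⁻³ rad s⁻¹.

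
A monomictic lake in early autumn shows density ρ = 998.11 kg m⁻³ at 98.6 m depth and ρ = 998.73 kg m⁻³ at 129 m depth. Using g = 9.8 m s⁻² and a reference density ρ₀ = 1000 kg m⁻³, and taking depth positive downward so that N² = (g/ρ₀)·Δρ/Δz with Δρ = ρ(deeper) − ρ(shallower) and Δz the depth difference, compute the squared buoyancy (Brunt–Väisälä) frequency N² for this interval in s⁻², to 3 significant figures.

2.00 × 10⁻⁴ s⁻²

Δρ = 998.73 − 998.11 = 0.62 kg m⁻³ over Δz = 129 − 98.6 = 30.4 m.
N² = (9.8/1000) × (0.62/30.4) = 1.9987 × 10⁻⁴ s⁻² ≈ 2.00 × 10⁻⁴ s⁻².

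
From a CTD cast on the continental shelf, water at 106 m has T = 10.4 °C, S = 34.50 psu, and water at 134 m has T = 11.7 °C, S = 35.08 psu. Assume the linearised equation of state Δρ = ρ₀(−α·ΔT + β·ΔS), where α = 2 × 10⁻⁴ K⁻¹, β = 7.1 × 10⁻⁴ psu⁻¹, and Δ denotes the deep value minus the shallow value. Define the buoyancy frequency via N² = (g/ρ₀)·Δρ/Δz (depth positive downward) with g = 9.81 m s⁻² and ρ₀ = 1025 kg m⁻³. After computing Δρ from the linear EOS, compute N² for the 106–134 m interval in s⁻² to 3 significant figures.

ΔT = +1.3 K, ΔS = +0.58 psu (deep − shallow).
Δρ/ρ₀ = −αΔT + βΔS = -2.60 × 10⁻⁴ + 4.118 × 10⁻⁴ = 1.518 × 10⁻⁴, so Δρ ≈ 0.1556 kg m⁻³.
N² = (g/ρ₀)·Δρ/Δz = g·(Δρ/ρ₀)/Δz = 9.81 × 1.518 × 10⁻⁴ / 28 = 5.3184 × 10⁻⁵ s⁻² ≈ 5.32 × 10⁻⁵ s⁻².

5.32 × 10⁻⁵ s⁻²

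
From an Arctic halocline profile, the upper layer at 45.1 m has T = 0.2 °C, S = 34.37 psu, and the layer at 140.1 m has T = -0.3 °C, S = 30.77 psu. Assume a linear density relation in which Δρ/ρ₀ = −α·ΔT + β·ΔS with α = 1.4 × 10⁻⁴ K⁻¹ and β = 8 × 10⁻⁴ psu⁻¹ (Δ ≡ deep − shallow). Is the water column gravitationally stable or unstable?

unstable

ΔT = -0.3 − 0.2 = -0.5 K and ΔS = 30.77 − 34.37 = -3.60 psu (deep − shallow).
−αΔT = 7.00 × 10⁻⁵; βΔS = -2.88 × 10⁻³; sum Δρ/ρ₀ = -2.81 × 10⁻³.
Δρ/ρ₀ < 0, so Δρ < 0: deeper water is lighter → statically unstable; the column would overturn.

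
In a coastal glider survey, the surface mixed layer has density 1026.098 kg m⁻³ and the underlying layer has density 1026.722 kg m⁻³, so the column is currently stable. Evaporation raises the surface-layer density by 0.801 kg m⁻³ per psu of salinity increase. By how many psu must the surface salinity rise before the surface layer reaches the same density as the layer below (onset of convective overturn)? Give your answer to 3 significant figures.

Density deficit of the surface layer: 1026.722 − 1026.098 = 0.624 kg m⁻³.
Required change = 0.624 / 0.801 = 0.779 psu.

0.779 psu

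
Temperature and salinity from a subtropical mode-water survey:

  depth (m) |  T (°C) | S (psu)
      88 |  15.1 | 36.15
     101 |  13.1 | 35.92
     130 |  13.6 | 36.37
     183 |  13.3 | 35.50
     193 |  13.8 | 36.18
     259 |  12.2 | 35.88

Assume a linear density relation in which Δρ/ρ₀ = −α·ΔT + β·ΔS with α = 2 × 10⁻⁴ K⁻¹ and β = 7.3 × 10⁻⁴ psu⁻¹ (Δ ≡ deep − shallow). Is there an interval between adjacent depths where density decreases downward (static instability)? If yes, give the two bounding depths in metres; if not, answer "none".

Evaluate Δρ/ρ₀ = −αΔT + βΔS across each adjacent pair:
  88–101 m: −αΔT+βΔS = −(2 × 10⁻⁴)(-2.0)+(7.3 × 10⁻⁴)(-0.23) = 2.3 × 10⁻⁴ → stable
  101–130 m: −αΔT+βΔS = −(2 × 10⁻⁴)(+0.5)+(7.3 × 10⁻⁴)(+0.45) = 2.3 × 10⁻⁴ → stable
  130–183 m: −αΔT+βΔS = −(2 × 10⁻⁴)(-0.3)+(7.3 × 10⁻⁴)(-0.87) = -5.8 × 10⁻⁴ → UNSTABLE
  183–193 m: −αΔT+βΔS = −(2 × 10⁻⁴)(+0.5)+(7.3 × 10⁻⁴)(+0.68) = 4.0 × 10⁻⁴ → stable
  193–259 m: −αΔT+βΔS = −(2 × 10⁻⁴)(-1.6)+(7.3 × 10⁻⁴)(-0.30) = 1.0 × 10⁻⁴ → stable
The 130–183 m interval has Δρ < 0: lighter water underlies denser water.

130–183 m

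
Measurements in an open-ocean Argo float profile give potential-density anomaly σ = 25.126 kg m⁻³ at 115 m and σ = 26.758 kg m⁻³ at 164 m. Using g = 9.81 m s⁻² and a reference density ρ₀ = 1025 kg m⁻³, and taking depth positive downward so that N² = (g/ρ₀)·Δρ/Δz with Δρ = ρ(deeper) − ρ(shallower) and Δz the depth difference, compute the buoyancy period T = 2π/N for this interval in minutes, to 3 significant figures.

Δρ = 1026.758 − 1025.126 = 1.632 kg m⁻³ over Δz = 164 − 115 = 49 m.
N² = (9.81/1025) × (1.632/49) = 3.1876 × 10⁻⁴ s⁻².
N = √(3.1876 × 10⁻⁴) = 0.017854 rad s⁻¹, so T = 2π/N = 351.92 s = 5.8653 min ≈ 5.87 min.
A positive N² confirms static stability across the interval.

5.87 min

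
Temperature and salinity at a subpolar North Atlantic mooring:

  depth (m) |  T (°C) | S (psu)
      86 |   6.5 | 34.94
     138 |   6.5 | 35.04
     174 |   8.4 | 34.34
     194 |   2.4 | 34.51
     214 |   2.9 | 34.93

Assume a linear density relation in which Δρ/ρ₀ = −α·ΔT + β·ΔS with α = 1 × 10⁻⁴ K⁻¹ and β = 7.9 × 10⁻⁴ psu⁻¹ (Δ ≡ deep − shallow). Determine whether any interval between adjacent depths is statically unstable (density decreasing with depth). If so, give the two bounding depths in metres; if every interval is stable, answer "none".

138–174 m

Evaluate Δρ/ρ₀ = −αΔT + βΔS across each adjacent pair:
  86–138 m: −αΔT+βΔS = −(1 × 10⁻⁴)(+0.0)+(7.9 × 10⁻⁴)(+0.10) = 7.9 × 10⁻⁵ → stable
  138–174 m: −αΔT+βΔS = −(1 × 10⁻⁴)(+1.9)+(7.9 × 10⁻⁴)(-0.70) = -7.4 × 10⁻⁴ → UNSTABLE
  174–194 m: −αΔT+βΔS = −(1 × 10⁻⁴)(-6.0)+(7.9 × 10⁻⁴)(+0.17) = 7.3 × 10⁻⁴ → stable
  194–214 m: −αΔT+βΔS = −(1 × 10⁻⁴)(+0.5)+(7.9 × 10⁻⁴)(+0.42) = 2.8 × 10⁻⁴ → stable
The 138–174 m interval has Δρ < 0: lighter water underlies denser water.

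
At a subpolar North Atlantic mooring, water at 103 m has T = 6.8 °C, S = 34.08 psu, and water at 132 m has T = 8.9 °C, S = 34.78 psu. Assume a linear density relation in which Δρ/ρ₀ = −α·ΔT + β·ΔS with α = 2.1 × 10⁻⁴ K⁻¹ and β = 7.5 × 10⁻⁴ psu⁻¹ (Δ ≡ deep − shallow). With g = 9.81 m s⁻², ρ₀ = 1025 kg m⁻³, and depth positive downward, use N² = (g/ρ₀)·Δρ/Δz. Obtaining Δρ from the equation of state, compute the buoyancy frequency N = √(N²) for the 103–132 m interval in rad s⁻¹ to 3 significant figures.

ΔT = +2.1 K, ΔS = +0.70 psu (deep − shallow).
Δρ/ρ₀ = −αΔT + βΔS = -4.41 × 10⁻⁴ + 5.25 × 10⁻⁴ = 8.40 × 10⁻⁵, so Δρ ≈ 0.08610 kg m⁻³.
N² = (g/ρ₀)·Δρ/Δz = g·(Δρ/ρ₀)/Δz = 9.81 × 8.40 × 10⁻⁵ / 29 = 2.8415 × 10⁻⁵ s⁻².
N = √(2.8415 × 10⁻⁵) = 5.3306 × 10⁻³ rad s⁻¹ ≈ 5.33 × 10⁻³ rad s⁻¹.

5.33 × 10⁻³ rad s⁻¹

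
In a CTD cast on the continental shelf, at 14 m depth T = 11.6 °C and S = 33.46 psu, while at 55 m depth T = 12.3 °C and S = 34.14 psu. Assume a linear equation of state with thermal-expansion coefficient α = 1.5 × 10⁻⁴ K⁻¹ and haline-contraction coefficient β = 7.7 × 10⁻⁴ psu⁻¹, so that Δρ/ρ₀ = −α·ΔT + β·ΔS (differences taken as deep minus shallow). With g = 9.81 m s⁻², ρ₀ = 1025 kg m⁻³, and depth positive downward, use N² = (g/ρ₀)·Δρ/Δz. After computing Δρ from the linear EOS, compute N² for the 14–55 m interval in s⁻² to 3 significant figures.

1.00 × 10⁻⁴ s⁻²

ΔT = +0.7 K, ΔS = +0.68 psu (deep − shallow).
Δρ/ρ₀ = −αΔT + βΔS = -1.05 × 10⁻⁴ + 5.236 × 10⁻⁴ = 4.186 × 10⁻⁴, so Δρ ≈ 0.4291 kg m⁻³.
N² = (g/ρ₀)·Δρ/Δz = g·(Δρ/ρ₀)/Δz = 9.81 × 4.186 × 10⁻⁴ / 41 = 1.0016 × 10⁻⁴ s⁻² ≈ 1.00 × 10⁻⁴ s⁻².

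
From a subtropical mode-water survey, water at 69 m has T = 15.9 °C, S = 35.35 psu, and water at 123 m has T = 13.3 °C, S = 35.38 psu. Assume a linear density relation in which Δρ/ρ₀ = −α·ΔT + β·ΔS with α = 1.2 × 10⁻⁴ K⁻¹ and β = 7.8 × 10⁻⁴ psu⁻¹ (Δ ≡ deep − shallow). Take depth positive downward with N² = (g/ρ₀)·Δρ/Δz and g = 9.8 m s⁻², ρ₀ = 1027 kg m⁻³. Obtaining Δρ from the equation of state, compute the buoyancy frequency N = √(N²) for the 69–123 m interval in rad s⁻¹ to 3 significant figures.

7.80 × 10⁻³ rad s⁻¹

ΔT = -2.6 K, ΔS = +0.03 psu (deep − shallow).
Δρ/ρ₀ = −αΔT + βΔS = 3.12 × 10⁻⁴ + 2.34 × 10⁻⁵ = 3.354 × 10⁻⁴, so Δρ ≈ 0.3445 kg m⁻³.
N² = (g/ρ₀)·Δρ/Δz = g·(Δρ/ρ₀)/Δz = 9.8 × 3.354 × 10⁻⁴ / 54 = 6.0869 × 10⁻⁵ s⁻².
N = √(6.0869 × 10⁻⁵) = 7.8019 × 10⁻³ rad s⁻¹ ≈ 7.80 × 10⁻³ rad s⁻¹.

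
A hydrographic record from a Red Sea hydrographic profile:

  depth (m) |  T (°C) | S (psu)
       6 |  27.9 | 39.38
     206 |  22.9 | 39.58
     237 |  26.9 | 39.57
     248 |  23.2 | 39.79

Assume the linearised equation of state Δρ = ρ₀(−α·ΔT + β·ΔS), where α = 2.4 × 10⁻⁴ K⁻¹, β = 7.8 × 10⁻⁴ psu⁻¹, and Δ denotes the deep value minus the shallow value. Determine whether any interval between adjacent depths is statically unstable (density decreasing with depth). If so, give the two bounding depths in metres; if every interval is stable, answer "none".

Evaluate Δρ/ρ₀ = −αΔT + βΔS across each adjacent pair:
  6–206 m: −αΔT+βΔS = −(2.4 × 10⁻⁴)(-5.0)+(7.8 × 10⁻⁴)(+0.20) = 1.4 × 10⁻³ → stable
  206–237 m: −αΔT+βΔS = −(2.4 × 10⁻⁴)(+4.0)+(7.8 × 10⁻⁴)(-0.01) = -9.7 × 10⁻⁴ → UNSTABLE
  237–248 m: −αΔT+βΔS = −(2.4 × 10⁻⁴)(-3.7)+(7.8 × 10⁻⁴)(+0.22) = 1.1 × 10⁻³ → stable
The 206–237 m interval has Δρ < 0: lighter water underlies denser water.

206–237 m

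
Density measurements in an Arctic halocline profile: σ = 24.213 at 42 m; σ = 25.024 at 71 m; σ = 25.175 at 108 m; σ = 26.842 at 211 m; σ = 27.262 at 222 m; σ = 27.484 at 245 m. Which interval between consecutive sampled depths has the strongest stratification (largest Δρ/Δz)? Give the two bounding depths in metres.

Compute the density gradient over each adjacent pair:
  42–71 m: Δρ/Δz = 0.811/29 = 0.028 kg m⁻⁴
  71–108 m: Δρ/Δz = 0.151/37 = 4.1 × 10⁻³ kg m⁻⁴
  108–211 m: Δρ/Δz = 1.667/103 = 0.016 kg m⁻⁴
  211–222 m: Δρ/Δz = 0.420/11 = 0.038 kg m⁻⁴
  222–245 m: Δρ/Δz = 0.222/23 = 9.7 × 10⁻³ kg m⁻⁴
The largest gradient is in the 211–222 m interval — the pycnocline.

211–222 m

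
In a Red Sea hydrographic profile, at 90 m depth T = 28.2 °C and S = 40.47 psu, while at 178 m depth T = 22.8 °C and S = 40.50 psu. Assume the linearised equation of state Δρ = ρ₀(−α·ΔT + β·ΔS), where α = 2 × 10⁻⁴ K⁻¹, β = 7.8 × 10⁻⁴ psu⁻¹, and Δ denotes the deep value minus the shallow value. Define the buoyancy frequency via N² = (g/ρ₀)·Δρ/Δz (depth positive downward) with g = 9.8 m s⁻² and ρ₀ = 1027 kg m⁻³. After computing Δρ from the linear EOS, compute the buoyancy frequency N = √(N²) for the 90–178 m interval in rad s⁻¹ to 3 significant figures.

0.0111 rad s⁻¹

ΔT = -5.4 K, ΔS = +0.03 psu (deep − shallow).
Δρ/ρ₀ = −αΔT + βΔS = 1.08 × 10⁻³ + 2.34 × 10⁻⁵ = 1.1034 × 10⁻³, so Δρ ≈ 1.133 kg m⁻³.
N² = (g/ρ₀)·Δρ/Δz = g·(Δρ/ρ₀)/Δz = 9.8 × 1.1034 × 10⁻³ / 88 = 1.2288 × 10⁻⁴ s⁻².
N = √(1.2288 × 10⁻⁴) = 0.011085 rad s⁻¹ ≈ 0.0111 rad s⁻¹.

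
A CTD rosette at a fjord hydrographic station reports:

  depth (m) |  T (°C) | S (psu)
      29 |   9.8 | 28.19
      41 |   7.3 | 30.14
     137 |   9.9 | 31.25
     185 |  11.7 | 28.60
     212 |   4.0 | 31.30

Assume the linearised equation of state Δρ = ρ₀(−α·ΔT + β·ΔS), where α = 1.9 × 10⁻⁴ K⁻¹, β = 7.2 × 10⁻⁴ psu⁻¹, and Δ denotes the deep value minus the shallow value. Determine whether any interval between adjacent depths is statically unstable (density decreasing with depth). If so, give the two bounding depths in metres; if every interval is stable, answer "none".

137–185 m

Evaluate Δρ/ρ₀ = −αΔT + βΔS across each adjacent pair:
  29–41 m: −αΔT+βΔS = −(1.9 × 10⁻⁴)(-2.5)+(7.2 × 10⁻⁴)(+1.95) = 1.9 × 10⁻³ → stable
  41–137 m: −αΔT+βΔS = −(1.9 × 10⁻⁴)(+2.6)+(7.2 × 10⁻⁴)(+1.11) = 3.1 × 10⁻⁴ → stable
  137–185 m: −αΔT+βΔS = −(1.9 × 10⁻⁴)(+1.8)+(7.2 × 10⁻⁴)(-2.65) = -2.2 × 10⁻³ → UNSTABLE
  185–212 m: −αΔT+βΔS = −(1.9 × 10⁻⁴)(-7.7)+(7.2 × 10⁻⁴)(+2.70) = 3.4 × 10⁻³ → stable
The 137–185 m interval has Δρ < 0: lighter water underlies denser water.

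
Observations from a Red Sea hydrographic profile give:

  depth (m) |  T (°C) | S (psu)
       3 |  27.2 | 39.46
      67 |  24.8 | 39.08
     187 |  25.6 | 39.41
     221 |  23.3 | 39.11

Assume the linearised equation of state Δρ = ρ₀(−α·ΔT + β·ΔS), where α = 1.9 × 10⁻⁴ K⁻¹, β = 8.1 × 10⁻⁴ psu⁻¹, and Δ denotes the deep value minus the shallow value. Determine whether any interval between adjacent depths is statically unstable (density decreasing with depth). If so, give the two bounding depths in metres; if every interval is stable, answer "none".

Evaluate Δρ/ρ₀ = −αΔT + βΔS across each adjacent pair:
  3–67 m: −αΔT+βΔS = −(1.9 × 10⁻⁴)(-2.4)+(8.1 × 10⁻⁴)(-0.38) = 1.5 × 10⁻⁴ → stable
  67–187 m: −αΔT+βΔS = −(1.9 × 10⁻⁴)(+0.8)+(8.1 × 10⁻⁴)(+0.33) = 1.2 × 10⁻⁴ → stable
  187–221 m: −αΔT+βΔS = −(1.9 × 10⁻⁴)(-2.3)+(8.1 × 10⁻⁴)(-0.30) = 1.9 × 10⁻⁴ → stable
Every interval has Δρ > 0: the column is stably stratified throughout.

none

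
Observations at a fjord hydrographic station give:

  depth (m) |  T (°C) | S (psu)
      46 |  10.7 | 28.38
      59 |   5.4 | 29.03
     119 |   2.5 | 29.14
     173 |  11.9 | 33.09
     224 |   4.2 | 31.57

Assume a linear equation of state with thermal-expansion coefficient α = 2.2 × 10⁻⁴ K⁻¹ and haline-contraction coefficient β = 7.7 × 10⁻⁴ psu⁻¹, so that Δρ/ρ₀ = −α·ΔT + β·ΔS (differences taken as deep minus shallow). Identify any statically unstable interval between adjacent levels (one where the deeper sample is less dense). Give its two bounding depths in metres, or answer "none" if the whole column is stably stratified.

Evaluate Δρ/ρ₀ = −αΔT + βΔS across each adjacent pair:
  46–59 m: −αΔT+βΔS = −(2.2 × 10⁻⁴)(-5.3)+(7.7 × 10⁻⁴)(+0.65) = 1.7 × 10⁻³ → stable
  59–119 m: −αΔT+βΔS = −(2.2 × 10⁻⁴)(-2.9)+(7.7 × 10⁻⁴)(+0.11) = 7.2 × 10⁻⁴ → stable
  119–173 m: −αΔT+βΔS = −(2.2 × 10⁻⁴)(+9.4)+(7.7 × 10⁻⁴)(+3.95) = 9.7 × 10⁻⁴ → stable
  173–224 m: −αΔT+βΔS = −(2.2 × 10⁻⁴)(-7.7)+(7.7 × 10⁻⁴)(-1.52) = 5.2 × 10⁻⁴ → stable
Every interval has Δρ > 0: the column is stably stratified throughout.

none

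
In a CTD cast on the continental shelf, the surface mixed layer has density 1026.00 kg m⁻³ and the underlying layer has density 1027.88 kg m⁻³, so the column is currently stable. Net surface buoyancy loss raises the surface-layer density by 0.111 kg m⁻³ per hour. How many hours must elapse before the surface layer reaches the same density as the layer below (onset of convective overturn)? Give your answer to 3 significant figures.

16.9 hours

Density deficit of the surface layer: 1027.88 − 1026.00 = 1.88 kg m⁻³.
Required change = 1.88 / 0.111 = 16.9 hours.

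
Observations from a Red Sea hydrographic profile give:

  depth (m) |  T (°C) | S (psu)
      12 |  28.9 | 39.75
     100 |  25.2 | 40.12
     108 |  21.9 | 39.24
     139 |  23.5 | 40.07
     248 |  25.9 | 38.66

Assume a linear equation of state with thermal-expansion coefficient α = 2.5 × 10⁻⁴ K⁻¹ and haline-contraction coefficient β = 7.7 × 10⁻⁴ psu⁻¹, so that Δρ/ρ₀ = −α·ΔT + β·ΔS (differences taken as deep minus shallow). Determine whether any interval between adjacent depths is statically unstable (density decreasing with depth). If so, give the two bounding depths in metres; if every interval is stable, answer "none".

139–248 m

Evaluate Δρ/ρ₀ = −αΔT + βΔS across each adjacent pair:
  12–100 m: −αΔT+βΔS = −(2.5 × 10⁻⁴)(-3.7)+(7.7 × 10⁻⁴)(+0.37) = 1.2 × 10⁻³ → stable
  100–108 m: −αΔT+βΔS = −(2.5 × 10⁻⁴)(-3.3)+(7.7 × 10⁻⁴)(-0.88) = 1.5 × 10⁻⁴ → stable
  108–139 m: −αΔT+βΔS = −(2.5 × 10⁻⁴)(+1.6)+(7.7 × 10⁻⁴)(+0.83) = 2.4 × 10⁻⁴ → stable
  139–248 m: −αΔT+βΔS = −(2.5 × 10⁻⁴)(+2.4)+(7.7 × 10⁻⁴)(-1.41) = -1.7 × 10⁻³ → UNSTABLE
The 139–248 m interval has Δρ < 0: lighter water underlies denser water.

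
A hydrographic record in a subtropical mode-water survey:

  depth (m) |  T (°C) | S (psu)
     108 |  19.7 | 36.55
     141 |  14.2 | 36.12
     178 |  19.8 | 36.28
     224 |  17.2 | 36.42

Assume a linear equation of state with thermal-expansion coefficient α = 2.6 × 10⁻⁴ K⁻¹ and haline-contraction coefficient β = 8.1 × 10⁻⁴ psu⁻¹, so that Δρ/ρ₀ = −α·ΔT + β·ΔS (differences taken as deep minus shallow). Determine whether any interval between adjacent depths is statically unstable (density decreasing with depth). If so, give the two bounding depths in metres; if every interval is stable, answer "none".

Evaluate Δρ/ρ₀ = −αΔT + βΔS across each adjacent pair:
  108–141 m: −αΔT+βΔS = −(2.6 × 10⁻⁴)(-5.5)+(8.1 × 10⁻⁴)(-0.43) = 1.1 × 10⁻³ → stable
  141–178 m: −αΔT+βΔS = −(2.6 × 10⁻⁴)(+5.6)+(8.1 × 10⁻⁴)(+0.16) = -1.3 × 10⁻³ → UNSTABLE
  178–224 m: −αΔT+βΔS = −(2.6 × 10⁻⁴)(-2.6)+(8.1 × 10⁻⁴)(+0.14) = 7.9 × 10⁻⁴ → stable
The 141–178 m interval has Δρ < 0: lighter water underlies denser water.

141–178 m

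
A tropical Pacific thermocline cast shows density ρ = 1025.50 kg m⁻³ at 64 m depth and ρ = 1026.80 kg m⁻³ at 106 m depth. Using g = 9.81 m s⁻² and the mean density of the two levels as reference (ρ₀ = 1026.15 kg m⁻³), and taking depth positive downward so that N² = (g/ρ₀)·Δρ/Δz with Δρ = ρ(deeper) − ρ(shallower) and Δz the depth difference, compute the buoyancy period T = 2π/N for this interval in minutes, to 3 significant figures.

Δρ = 1026.80 − 1025.50 = 1.30 kg m⁻³ over Δz = 106 − 64 = 42 m.
N² = (9.81/1026.15) × (1.30/42) = 2.9590 × 10⁻⁴ s⁻².
N = √(2.9590 × 10⁻⁴) = 0.017202 rad s⁻¹, so T = 2π/N = 365.26 s = 6.0877 min ≈ 6.09 min.

6.09 min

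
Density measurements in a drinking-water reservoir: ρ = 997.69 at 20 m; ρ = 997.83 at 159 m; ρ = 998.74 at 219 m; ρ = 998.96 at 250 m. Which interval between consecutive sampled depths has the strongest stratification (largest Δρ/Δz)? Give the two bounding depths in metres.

Compute the density gradient over each adjacent pair:
  20–159 m: Δρ/Δz = 0.14/139 = 1.0 × 10⁻³ kg m⁻⁴
  159–219 m: Δρ/Δz = 0.91/60 = 0.015 kg m⁻⁴
  219–250 m: Δρ/Δz = 0.22/31 = 7.1 × 10⁻³ kg m⁻⁴
The largest gradient is in the 159–219 m interval — the pycnocline.

159–219 m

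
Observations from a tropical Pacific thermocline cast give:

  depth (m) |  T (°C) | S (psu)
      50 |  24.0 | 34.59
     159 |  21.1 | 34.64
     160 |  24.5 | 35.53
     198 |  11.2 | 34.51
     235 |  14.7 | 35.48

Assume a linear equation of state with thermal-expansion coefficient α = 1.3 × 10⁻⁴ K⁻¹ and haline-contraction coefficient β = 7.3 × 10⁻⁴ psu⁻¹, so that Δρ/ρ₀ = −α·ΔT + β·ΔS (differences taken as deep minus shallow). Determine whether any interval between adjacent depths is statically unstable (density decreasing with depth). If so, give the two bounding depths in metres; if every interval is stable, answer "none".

none

Evaluate Δρ/ρ₀ = −αΔT + βΔS across each adjacent pair:
  50–159 m: −αΔT+βΔS = −(1.3 × 10⁻⁴)(-2.9)+(7.3 × 10⁻⁴)(+0.05) = 4.1 × 10⁻⁴ → stable
  159–160 m: −αΔT+βΔS = −(1.3 × 10⁻⁴)(+3.4)+(7.3 × 10⁻⁴)(+0.89) = 2.1 × 10⁻⁴ → stable
  160–198 m: −αΔT+βΔS = −(1.3 × 10⁻⁴)(-13.3)+(7.3 × 10⁻⁴)(-1.02) = 9.8 × 10⁻⁴ → stable
  198–235 m: −αΔT+βΔS = −(1.3 × 10⁻⁴)(+3.5)+(7.3 × 10⁻⁴)(+0.97) = 2.5 × 10⁻⁴ → stable
Every interval has Δρ > 0: the column is stably stratified throughout.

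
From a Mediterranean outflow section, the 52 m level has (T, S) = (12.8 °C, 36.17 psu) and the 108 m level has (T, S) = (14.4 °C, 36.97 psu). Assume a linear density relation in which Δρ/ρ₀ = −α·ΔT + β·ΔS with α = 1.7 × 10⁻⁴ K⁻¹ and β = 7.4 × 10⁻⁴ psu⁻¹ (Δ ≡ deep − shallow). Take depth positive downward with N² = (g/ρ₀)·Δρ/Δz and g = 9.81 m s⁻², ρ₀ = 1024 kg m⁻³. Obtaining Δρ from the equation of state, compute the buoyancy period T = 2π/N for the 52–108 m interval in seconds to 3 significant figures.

839 s

ΔT = +1.6 K, ΔS = +0.80 psu (deep − shallow).
Δρ/ρ₀ = −αΔT + βΔS = -2.72 × 10⁻⁴ + 5.92 × 10⁻⁴ = 3.20 × 10⁻⁴, so Δρ ≈ 0.3277 kg m⁻³.
N² = (g/ρ₀)·Δρ/Δz = g·(Δρ/ρ₀)/Δz = 9.81 × 3.20 × 10⁻⁴ / 56 = 5.6057 × 10⁻⁵ s⁻².
N = √(5.6057 × 10⁻⁵) = 7.4871 × 10⁻³ rad s⁻¹ → T = 2π/N = 839.20 s ≈ 839 s.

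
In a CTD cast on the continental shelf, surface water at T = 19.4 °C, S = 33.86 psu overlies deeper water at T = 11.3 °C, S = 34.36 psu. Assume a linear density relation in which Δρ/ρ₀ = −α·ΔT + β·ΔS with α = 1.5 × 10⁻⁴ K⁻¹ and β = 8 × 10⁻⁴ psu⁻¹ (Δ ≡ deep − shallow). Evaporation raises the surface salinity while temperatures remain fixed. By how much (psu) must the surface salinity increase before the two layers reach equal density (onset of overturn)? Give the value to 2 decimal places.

Neutral buoyancy requires −α(T_deep − T_surf) + β(S_deep − S_surf′) = 0.
S_surf′ = S_deep − (α/β)·ΔT = 34.36 − (1.5 × 10⁻⁴/8 × 10⁻⁴)·(-8.1) = 35.8787 psu.
Increase required: 35.8787 − 33.86 = 2.0187 psu.

2.02 psu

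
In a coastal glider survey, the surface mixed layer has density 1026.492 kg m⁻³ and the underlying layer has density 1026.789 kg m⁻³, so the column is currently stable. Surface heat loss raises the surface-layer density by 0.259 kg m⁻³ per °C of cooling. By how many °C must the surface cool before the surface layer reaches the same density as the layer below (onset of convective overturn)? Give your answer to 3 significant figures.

1.15 °C

Density deficit of the surface layer: 1026.789 − 1026.492 = 0.297 kg m⁻³.
Required change = 0.297 / 0.259 = 1.15 °C.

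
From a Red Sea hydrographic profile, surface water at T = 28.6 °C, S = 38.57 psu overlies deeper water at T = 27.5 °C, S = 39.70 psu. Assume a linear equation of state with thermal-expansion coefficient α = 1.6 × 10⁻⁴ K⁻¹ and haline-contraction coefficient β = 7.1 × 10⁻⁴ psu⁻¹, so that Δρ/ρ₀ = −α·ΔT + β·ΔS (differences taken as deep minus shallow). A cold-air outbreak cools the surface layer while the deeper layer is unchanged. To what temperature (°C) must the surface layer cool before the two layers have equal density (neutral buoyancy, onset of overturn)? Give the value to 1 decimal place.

22.5 °C

Neutral buoyancy requires Δρ = 0, i.e. −α(T_deep − T_surf′) + β(S_deep − S_surf) = 0.
T_surf′ = T_deep − (β/α)·ΔS = 27.5 − (7.1 × 10⁻⁴/1.6 × 10⁻⁴)·(+1.13) = 22.486 °C.
Cooling required: 28.6 − (22.486) = 6.114 °C.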